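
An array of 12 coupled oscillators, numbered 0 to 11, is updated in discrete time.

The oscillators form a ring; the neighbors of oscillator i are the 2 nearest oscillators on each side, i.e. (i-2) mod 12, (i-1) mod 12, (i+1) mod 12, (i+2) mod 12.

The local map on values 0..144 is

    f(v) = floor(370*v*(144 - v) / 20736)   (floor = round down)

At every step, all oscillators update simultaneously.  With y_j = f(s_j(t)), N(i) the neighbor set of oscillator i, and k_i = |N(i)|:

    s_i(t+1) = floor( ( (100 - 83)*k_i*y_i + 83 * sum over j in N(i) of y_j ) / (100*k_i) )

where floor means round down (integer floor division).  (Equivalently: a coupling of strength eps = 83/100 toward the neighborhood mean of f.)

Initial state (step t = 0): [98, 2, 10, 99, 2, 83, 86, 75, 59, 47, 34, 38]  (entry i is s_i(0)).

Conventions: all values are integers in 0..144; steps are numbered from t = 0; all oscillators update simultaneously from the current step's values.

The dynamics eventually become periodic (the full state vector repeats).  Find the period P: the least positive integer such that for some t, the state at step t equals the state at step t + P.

Answer: 2
Key observation: The state at step 5, [88, 88, 88, 88, 88, 88, 87, 87, 87, 87, 87, 87], reappears at step 7 — and no state repeats earlier — so the cycle the system enters has period 2.

Derivation:
t=0: [98, 2, 10, 99, 2, 83, 86, 75, 59, 47, 34, 38]
t=1: [47, 53, 38, 38, 59, 70, 72, 88, 83, 79, 77, 60]
t=2: [83, 79, 79, 82, 82, 85, 89, 90, 90, 89, 88, 87]
t=3: [89, 89, 90, 90, 89, 88, 87, 87, 86, 86, 87, 88]
t=4: [87, 86, 86, 86, 86, 87, 87, 88, 88, 88, 88, 87]
t=5: [88, 88, 88, 88, 88, 88, 87, 87, 87, 87, 87, 87]
t=6: [87, 87, 87, 87, 87, 87, 87, 87, 88, 88, 87, 87]
t=7: [88, 88, 88, 88, 88, 88, 87, 87, 87, 87, 87, 87]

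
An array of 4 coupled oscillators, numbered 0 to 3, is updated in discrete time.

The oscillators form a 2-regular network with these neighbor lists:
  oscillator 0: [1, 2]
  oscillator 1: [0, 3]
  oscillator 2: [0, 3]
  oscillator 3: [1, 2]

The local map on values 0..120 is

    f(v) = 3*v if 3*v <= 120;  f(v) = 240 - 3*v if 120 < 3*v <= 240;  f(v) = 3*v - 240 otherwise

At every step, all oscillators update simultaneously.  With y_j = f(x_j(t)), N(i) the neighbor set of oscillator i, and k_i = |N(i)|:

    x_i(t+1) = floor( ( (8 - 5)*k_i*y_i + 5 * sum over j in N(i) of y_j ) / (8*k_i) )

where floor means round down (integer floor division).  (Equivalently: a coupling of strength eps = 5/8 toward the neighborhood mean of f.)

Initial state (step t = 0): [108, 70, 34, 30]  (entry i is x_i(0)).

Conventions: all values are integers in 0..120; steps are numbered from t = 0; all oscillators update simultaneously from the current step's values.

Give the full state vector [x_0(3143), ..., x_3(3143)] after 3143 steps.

Answer: [25, 21, 44, 40]
Key observation: The state at step 30, [84, 81, 101, 98], reappears at step 34: the system is in a cycle of period 4 from step 30 on.  Therefore the state at step 3143 equals the state at step 30 + ((3143 - 30) mod 4) = 31, which is [25, 21, 44, 40].

Derivation:
t=0: [108, 70, 34, 30]
t=1: [72, 65, 92, 75]
t=2: [34, 29, 25, 30]
t=3: [88, 92, 88, 84]
t=4: [27, 24, 20, 23]
t=5: [71, 73, 69, 67]
t=6: [27, 28, 33, 31]
t=7: [87, 85, 91, 92]
t=8: [22, 23, 30, 28]
t=9: [74, 72, 80, 81]
t=10: [14, 15, 6, 8]
t=11: [35, 37, 27, 28]
t=12: [99, 100, 89, 91]
t=13: [48, 50, 38, 39]
t=14: [99, 100, 109, 107]
t=15: [67, 65, 75, 76]
t=16: [33, 32, 21, 23]
t=17: [86, 88, 76, 75]
t=18: [18, 19, 14, 16]
t=19: [51, 53, 47, 48]
t=20: [88, 87, 94, 92]
t=21: [28, 26, 34, 33]
t=22: [87, 86, 95, 93]
t=23: [27, 25, 35, 34]
t=24: [86, 85, 96, 94]
t=25: [26, 24, 36, 35]
t=26: [85, 84, 97, 95]
t=27: [25, 23, 37, 36]
t=28: [84, 83, 98, 96]
t=29: [24, 22, 39, 37]
t=30: [84, 81, 101, 98]
t=31: [25, 21, 44, 40]
t=32: [81, 84, 101, 98]
t=33: [24, 22, 41, 43]
t=34: [84, 81, 101, 98]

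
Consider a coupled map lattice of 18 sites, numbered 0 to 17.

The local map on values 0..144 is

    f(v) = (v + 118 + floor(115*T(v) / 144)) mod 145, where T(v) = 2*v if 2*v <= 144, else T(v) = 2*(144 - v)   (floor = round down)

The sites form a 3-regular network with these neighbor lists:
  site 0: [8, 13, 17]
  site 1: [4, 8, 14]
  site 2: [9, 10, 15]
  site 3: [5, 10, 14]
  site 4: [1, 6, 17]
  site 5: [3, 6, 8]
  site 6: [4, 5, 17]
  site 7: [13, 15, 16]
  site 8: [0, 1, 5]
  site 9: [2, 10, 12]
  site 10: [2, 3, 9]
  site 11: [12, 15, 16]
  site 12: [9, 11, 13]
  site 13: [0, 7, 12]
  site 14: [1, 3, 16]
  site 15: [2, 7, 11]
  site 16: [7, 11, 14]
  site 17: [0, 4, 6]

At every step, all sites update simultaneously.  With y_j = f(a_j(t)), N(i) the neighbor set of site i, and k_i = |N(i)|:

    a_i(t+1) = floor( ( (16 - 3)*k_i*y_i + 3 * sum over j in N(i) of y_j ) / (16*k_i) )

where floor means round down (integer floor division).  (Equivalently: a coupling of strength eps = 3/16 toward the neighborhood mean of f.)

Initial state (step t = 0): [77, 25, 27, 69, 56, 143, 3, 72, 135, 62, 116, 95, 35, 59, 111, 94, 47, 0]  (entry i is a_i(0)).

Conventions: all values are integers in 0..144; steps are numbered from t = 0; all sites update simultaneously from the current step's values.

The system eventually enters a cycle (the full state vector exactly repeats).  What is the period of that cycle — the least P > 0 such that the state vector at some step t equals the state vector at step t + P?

Simulating step by step:
t=0: [77, 25, 27, 69, 56, 143, 3, 72, 135, 62, 116, 95, 35, 59, 111, 94, 47, 0]
t=1: [32, 53, 51, 29, 113, 110, 123, 26, 109, 123, 119, 10, 67, 108, 119, 4, 86, 111]
t=2: [71, 114, 109, 63, 133, 130, 130, 49, 130, 119, 124, 124, 27, 118, 116, 122, 24, 130]
t=3: [33, 132, 135, 134, 123, 125, 124, 99, 118, 125, 129, 117, 59, 116, 127, 128, 51, 117]
t=4: [72, 125, 122, 122, 128, 127, 128, 138, 126, 127, 124, 130, 127, 128, 125, 127, 110, 127]
t=5: [35, 127, 129, 129, 126, 127, 126, 121, 120, 127, 128, 126, 126, 118, 128, 126, 134, 119]
t=6: [75, 127, 125, 125, 127, 127, 127, 129, 126, 126, 125, 126, 127, 127, 125, 127, 123, 126]
t=7: [34, 127, 127, 127, 127, 127, 127, 125, 119, 127, 127, 127, 127, 119, 128, 126, 128, 119]
t=8: [74, 127, 127, 126, 127, 127, 127, 128, 126, 127, 127, 126, 127, 126, 126, 127, 126, 126]
t=9: [34, 127, 127, 127, 127, 127, 127, 126, 119, 127, 127, 127, 127, 119, 127, 126, 126, 119]
t=10: [74, 127, 127, 127, 127, 127, 127, 127, 126, 127, 127, 127, 127, 126, 127, 127, 127, 126]
t=11: [34, 127, 127, 127, 127, 127, 127, 127, 119, 127, 127, 127, 127, 119, 127, 127, 127, 119]
t=12: [74, 127, 127, 127, 127, 127, 127, 127, 126, 127, 127, 127, 127, 126, 127, 127, 127, 126]

Answer: 2
Key observation: The state at step 10, [74, 127, 127, 127, 127, 127, 127, 127, 126, 127, 127, 127, 127, 126, 127, 127, 127, 126], reappears at step 12 — and no state repeats earlier — so the cycle the system enters has period 2.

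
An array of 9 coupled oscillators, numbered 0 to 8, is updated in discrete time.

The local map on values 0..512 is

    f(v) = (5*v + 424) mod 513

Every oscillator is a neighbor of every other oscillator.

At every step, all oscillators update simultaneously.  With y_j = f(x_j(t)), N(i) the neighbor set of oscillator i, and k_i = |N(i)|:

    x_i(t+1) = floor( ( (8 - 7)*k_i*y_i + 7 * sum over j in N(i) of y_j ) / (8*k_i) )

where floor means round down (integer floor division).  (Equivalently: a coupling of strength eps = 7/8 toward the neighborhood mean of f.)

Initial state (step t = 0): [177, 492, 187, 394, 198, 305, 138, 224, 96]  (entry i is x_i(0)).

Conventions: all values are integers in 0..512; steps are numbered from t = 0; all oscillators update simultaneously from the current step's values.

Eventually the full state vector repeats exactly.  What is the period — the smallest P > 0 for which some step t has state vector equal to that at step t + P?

Simulating step by step:
t=0: [177, 492, 187, 394, 198, 305, 138, 224, 96]
t=1: [284, 284, 285, 285, 285, 286, 281, 279, 286]
t=2: [304, 304, 304, 304, 304, 304, 304, 304, 304]
t=3: [405, 405, 405, 405, 405, 405, 405, 405, 405]
t=4: [397, 397, 397, 397, 397, 397, 397, 397, 397]
t=5: [357, 357, 357, 357, 357, 357, 357, 357, 357]
t=6: [157, 157, 157, 157, 157, 157, 157, 157, 157]
t=7: [183, 183, 183, 183, 183, 183, 183, 183, 183]
t=8: [313, 313, 313, 313, 313, 313, 313, 313, 313]
t=9: [450, 450, 450, 450, 450, 450, 450, 450, 450]
t=10: [109, 109, 109, 109, 109, 109, 109, 109, 109]
t=11: [456, 456, 456, 456, 456, 456, 456, 456, 456]
t=12: [139, 139, 139, 139, 139, 139, 139, 139, 139]
t=13: [93, 93, 93, 93, 93, 93, 93, 93, 93]
t=14: [376, 376, 376, 376, 376, 376, 376, 376, 376]
t=15: [252, 252, 252, 252, 252, 252, 252, 252, 252]
t=16: [145, 145, 145, 145, 145, 145, 145, 145, 145]
t=17: [123, 123, 123, 123, 123, 123, 123, 123, 123]
t=18: [13, 13, 13, 13, 13, 13, 13, 13, 13]
t=19: [489, 489, 489, 489, 489, 489, 489, 489, 489]
t=20: [304, 304, 304, 304, 304, 304, 304, 304, 304]

Answer: 18
Key observation: The state at step 2, [304, 304, 304, 304, 304, 304, 304, 304, 304], reappears at step 20 — and no state repeats earlier — so the cycle the system enters has period 18.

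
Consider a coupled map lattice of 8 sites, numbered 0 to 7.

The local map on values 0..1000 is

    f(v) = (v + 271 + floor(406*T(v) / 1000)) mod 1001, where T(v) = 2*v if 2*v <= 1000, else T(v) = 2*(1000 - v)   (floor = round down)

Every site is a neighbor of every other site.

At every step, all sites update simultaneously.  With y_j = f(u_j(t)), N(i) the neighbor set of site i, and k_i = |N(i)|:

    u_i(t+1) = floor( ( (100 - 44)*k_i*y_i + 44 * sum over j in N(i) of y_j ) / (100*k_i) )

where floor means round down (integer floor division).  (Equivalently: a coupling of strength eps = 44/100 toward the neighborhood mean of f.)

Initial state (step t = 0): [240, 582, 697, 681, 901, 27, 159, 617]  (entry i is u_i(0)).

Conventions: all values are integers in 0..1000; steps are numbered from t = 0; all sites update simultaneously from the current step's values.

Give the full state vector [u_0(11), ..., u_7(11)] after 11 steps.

Simulating step by step:
t=0: [240, 582, 697, 681, 901, 27, 159, 617]
t=1: [516, 261, 272, 270, 291, 324, 444, 264]
t=2: [398, 678, 688, 687, 706, 736, 346, 681]
t=3: [692, 302, 303, 303, 305, 308, 644, 303]
t=4: [441, 742, 743, 743, 745, 748, 436, 743]
t=5: [125, 201, 201, 201, 201, 201, 121, 201]
t=6: [548, 617, 617, 617, 617, 617, 545, 617]
t=7: [189, 195, 195, 195, 195, 195, 188, 195]
t=8: [617, 622, 622, 622, 622, 622, 616, 622]
t=9: [197, 197, 197, 197, 197, 197, 197, 197]
t=10: [627, 627, 627, 627, 627, 627, 627, 627]
t=11: [199, 199, 199, 199, 199, 199, 199, 199]

Answer: [199, 199, 199, 199, 199, 199, 199, 199]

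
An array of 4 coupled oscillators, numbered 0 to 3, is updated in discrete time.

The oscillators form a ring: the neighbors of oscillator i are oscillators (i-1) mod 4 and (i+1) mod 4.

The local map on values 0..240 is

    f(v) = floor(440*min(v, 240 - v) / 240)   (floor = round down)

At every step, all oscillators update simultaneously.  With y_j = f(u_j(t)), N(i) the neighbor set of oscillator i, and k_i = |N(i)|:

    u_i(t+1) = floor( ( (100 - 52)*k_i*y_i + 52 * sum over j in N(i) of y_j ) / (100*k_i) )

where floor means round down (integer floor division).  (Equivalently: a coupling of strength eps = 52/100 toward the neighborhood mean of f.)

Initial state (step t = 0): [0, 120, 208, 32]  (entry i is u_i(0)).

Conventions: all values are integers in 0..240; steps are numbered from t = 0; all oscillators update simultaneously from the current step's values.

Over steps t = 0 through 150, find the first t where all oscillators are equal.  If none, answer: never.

Answer: 32
Key observation: Synchronization is absorbing here: once all oscillators are equal they stay equal, and step 32 is the first all-equal step.

Derivation:
t=0: [0, 120, 208, 32]  (not all equal)
t=1: [72, 120, 100, 42]  (not all equal)
t=2: [140, 187, 165, 118]  (not all equal)
t=3: [169, 129, 147, 186]  (not all equal)
t=4: [140, 175, 160, 125]  (not all equal)
t=5: [173, 142, 155, 186]  (not all equal)
t=6: [130, 157, 146, 119]  (not all equal)
t=7: [192, 169, 178, 201]  (not all equal)
t=8: [94, 114, 106, 86]  (not all equal)
t=9: [177, 195, 188, 170]  (not all equal)
t=10: [109, 93, 100, 116]  (not all equal)
t=11: [194, 180, 187, 201]  (not all equal)
t=12: [87, 99, 93, 81]  (not all equal)
t=13: [161, 172, 167, 156]  (not all equal)
t=14: [141, 131, 136, 145]  (not all equal)
t=15: [183, 191, 188, 179]  (not all equal)
t=16: [101, 94, 97, 105]  (not all equal)
t=17: [183, 176, 179, 186]  (not all equal)
t=18: [106, 112, 109, 103]  (not all equal)
t=19: [195, 200, 197, 192]  (not all equal)
t=20: [81, 76, 79, 83]  (not all equal)
t=21: [146, 142, 144, 148]  (not all equal)
t=22: [172, 176, 174, 171]  (not all equal)
t=23: [122, 119, 121, 124]  (not all equal)
t=24: [215, 217, 216, 214]  (not all equal)
t=25: [44, 43, 44, 45]  (not all equal)
t=26: [80, 79, 80, 80]  (not all equal)
t=27: [145, 145, 145, 146]  (not all equal)
t=28: [173, 174, 173, 173]  (not all equal)
t=29: [121, 121, 121, 122]  (not all equal)
t=30: [217, 218, 217, 217]  (not all equal)
t=31: [41, 41, 41, 42]  (not all equal)
t=32: [75, 75, 75, 75]  (all equal)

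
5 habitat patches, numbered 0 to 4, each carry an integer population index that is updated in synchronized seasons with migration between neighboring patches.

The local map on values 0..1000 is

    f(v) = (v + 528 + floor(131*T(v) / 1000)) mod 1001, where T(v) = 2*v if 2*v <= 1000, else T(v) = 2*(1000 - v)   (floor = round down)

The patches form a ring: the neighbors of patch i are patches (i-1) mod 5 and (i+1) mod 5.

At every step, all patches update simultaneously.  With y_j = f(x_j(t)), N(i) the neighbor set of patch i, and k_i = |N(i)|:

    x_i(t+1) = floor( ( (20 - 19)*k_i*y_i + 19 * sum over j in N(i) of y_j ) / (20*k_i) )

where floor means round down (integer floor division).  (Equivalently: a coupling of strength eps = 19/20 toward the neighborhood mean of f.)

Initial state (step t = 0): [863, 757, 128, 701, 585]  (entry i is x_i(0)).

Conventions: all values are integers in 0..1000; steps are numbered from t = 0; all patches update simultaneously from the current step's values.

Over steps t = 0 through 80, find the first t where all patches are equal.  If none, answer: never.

Answer: 21
Key observation: Synchronization is absorbing here: once all patches are equal they stay equal, and step 21 is the first all-equal step.

Derivation:
t=0: [863, 757, 128, 701, 585]  (not all equal)
t=1: [290, 546, 344, 447, 358]  (not all equal)
t=2: [600, 890, 182, 926, 516]  (not all equal)
t=3: [303, 491, 473, 463, 342]  (not all equal)
t=4: [570, 497, 128, 519, 532]  (not all equal)
t=5: [169, 434, 189, 421, 190]  (not all equal)
t=6: [436, 719, 101, 731, 417]  (not all equal)
t=7: [180, 363, 340, 352, 195]  (not all equal)
t=8: [873, 862, 977, 870, 859]  (not all equal)
t=9: [423, 469, 432, 464, 431]  (not all equal)
t=10: [92, 68, 112, 73, 85]  (not all equal)
t=11: [625, 654, 619, 650, 632]  (not all equal)
t=12: [262, 248, 268, 250, 258]  (not all equal)
t=13: [847, 860, 842, 858, 850]  (not all equal)
t=14: [419, 412, 421, 413, 417]  (not all equal)
t=15: [49, 55, 47, 55, 51]  (not all equal)
t=16: [594, 588, 596, 589, 592]  (not all equal)
t=17: [223, 227, 222, 226, 225]  (not all equal)
t=18: [812, 808, 813, 809, 811]  (not all equal)
t=19: [386, 387, 385, 387, 387]  (not all equal)
t=20: [14, 13, 14, 13, 14]  (not all equal)
t=21: [544, 544, 544, 544, 544]  (all equal)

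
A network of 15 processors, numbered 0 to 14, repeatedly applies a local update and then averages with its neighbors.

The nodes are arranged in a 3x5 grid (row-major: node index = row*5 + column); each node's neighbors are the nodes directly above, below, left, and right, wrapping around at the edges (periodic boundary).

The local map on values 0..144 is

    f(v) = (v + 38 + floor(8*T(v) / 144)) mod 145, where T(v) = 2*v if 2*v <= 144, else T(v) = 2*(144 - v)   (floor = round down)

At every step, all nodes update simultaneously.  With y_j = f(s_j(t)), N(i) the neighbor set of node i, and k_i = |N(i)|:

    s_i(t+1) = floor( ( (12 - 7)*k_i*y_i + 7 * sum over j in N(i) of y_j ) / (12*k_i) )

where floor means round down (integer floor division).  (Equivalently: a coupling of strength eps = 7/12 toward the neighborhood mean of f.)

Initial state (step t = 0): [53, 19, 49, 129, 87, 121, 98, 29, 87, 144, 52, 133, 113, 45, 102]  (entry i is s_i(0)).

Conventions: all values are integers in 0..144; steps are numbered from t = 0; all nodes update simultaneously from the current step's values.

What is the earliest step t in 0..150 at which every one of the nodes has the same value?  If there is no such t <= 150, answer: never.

Simulating step by step:
t=0: [53, 19, 49, 129, 87, 121, 98, 29, 87, 144, 52, 133, 113, 45, 102]  (not all equal)
t=1: [83, 76, 61, 74, 98, 60, 83, 83, 86, 76, 80, 55, 44, 81, 111]  (not all equal)
t=2: [124, 117, 109, 122, 113, 116, 118, 118, 126, 106, 101, 108, 102, 102, 77]  (not all equal)
t=3: [33, 11, 29, 33, 27, 30, 11, 32, 34, 25, 82, 47, 84, 104, 94]  (not all equal)
t=4: [76, 62, 76, 62, 79, 75, 62, 77, 62, 78, 106, 89, 87, 60, 95]  (not all equal)
t=5: [101, 114, 118, 110, 122, 101, 114, 118, 110, 122, 75, 105, 124, 113, 109]  (not all equal)
t=6: [101, 28, 12, 9, 32, 101, 28, 12, 9, 32, 92, 24, 13, 9, 25]  (not all equal)
t=7: [120, 76, 53, 52, 78, 120, 76, 53, 52, 78, 116, 74, 52, 51, 75]  (not all equal)
t=8: [45, 101, 99, 99, 102, 45, 101, 99, 99, 102, 44, 100, 98, 98, 101]  (not all equal)
t=9: [103, 134, 142, 142, 135, 103, 134, 142, 142, 135, 103, 133, 141, 141, 134]  (not all equal)
t=10: [8, 24, 33, 33, 25, 8, 24, 33, 33, 25, 8, 24, 33, 33, 25]  (not all equal)
t=11: [51, 62, 72, 72, 63, 51, 62, 72, 72, 63, 51, 62, 72, 72, 63]  (not all equal)
t=12: [97, 106, 116, 116, 107, 97, 106, 116, 116, 107, 97, 106, 116, 116, 107]  (not all equal)
t=13: [100, 24, 10, 10, 25, 100, 24, 10, 10, 25, 100, 24, 10, 10, 25]  (not all equal)
t=14: [119, 73, 51, 51, 73, 119, 73, 51, 51, 73, 119, 73, 51, 51, 73]  (not all equal)
t=15: [44, 99, 97, 97, 99, 44, 99, 97, 97, 99, 44, 99, 97, 97, 99]  (not all equal)
t=16: [102, 133, 140, 140, 133, 102, 133, 140, 140, 133, 102, 133, 140, 140, 133]  (not all equal)
t=17: [109, 44, 32, 32, 44, 109, 44, 32, 32, 44, 109, 44, 32, 32, 44]  (not all equal)
t=18: [28, 72, 74, 74, 72, 28, 72, 74, 74, 72, 28, 72, 74, 74, 72]  (not all equal)
t=19: [83, 111, 118, 118, 111, 83, 111, 118, 118, 111, 83, 111, 118, 118, 111]  (not all equal)
t=20: [92, 25, 12, 12, 25, 92, 25, 12, 12, 25, 92, 25, 12, 12, 25]  (not all equal)
t=21: [114, 73, 53, 53, 73, 114, 73, 53, 53, 73, 114, 73, 53, 53, 73]  (not all equal)
t=22: [41, 99, 99, 99, 99, 41, 99, 99, 99, 99, 41, 99, 99, 99, 99]  (not all equal)
t=23: [100, 133, 142, 142, 133, 100, 133, 142, 142, 133, 100, 133, 142, 142, 133]  (not all equal)
t=24: [108, 44, 33, 33, 44, 108, 44, 33, 33, 44, 108, 44, 33, 33, 44]  (not all equal)
t=25: [28, 72, 75, 75, 72, 28, 72, 75, 75, 72, 28, 72, 75, 75, 72]  (not all equal)
t=26: [83, 111, 119, 119, 111, 83, 111, 119, 119, 111, 83, 111, 119, 119, 111]  (not all equal)
t=27: [92, 25, 12, 12, 25, 92, 25, 12, 12, 25, 92, 25, 12, 12, 25]  (not all equal)

Answer: never
Key observation: The state at step 20 reappears at step 27 — the system is in a cycle of period 7 from step 20 on.  No step 0..27 is synchronized, and the cycle repeats forever, so no step up to 150 (or ever) has all nodes equal.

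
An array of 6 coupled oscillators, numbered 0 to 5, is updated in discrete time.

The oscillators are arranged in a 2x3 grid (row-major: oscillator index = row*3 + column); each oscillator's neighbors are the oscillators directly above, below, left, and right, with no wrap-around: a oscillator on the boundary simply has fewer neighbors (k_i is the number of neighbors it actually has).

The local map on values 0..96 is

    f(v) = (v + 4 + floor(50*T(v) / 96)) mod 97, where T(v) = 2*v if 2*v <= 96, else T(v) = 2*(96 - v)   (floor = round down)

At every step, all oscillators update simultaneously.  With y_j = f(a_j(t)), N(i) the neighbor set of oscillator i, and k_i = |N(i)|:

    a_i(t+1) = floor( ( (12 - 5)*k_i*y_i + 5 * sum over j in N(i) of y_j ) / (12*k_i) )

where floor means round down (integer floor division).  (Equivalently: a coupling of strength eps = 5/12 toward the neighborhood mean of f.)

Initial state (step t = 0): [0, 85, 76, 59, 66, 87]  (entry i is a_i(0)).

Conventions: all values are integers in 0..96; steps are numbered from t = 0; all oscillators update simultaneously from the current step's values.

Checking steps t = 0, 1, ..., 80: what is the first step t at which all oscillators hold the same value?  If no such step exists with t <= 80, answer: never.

Simulating step by step:
t=0: [0, 85, 76, 59, 66, 87]  (not all equal)
t=1: [3, 3, 3, 4, 3, 3]  (not all equal)
t=2: [10, 10, 10, 11, 10, 10]  (not all equal)
t=3: [24, 24, 24, 25, 24, 24]  (not all equal)
t=4: [53, 53, 53, 54, 53, 53]  (not all equal)
t=5: [4, 4, 4, 4, 4, 4]  (all equal)

Answer: 5
Key observation: Synchronization is absorbing here: once all oscillators are equal they stay equal, and step 5 is the first all-equal step.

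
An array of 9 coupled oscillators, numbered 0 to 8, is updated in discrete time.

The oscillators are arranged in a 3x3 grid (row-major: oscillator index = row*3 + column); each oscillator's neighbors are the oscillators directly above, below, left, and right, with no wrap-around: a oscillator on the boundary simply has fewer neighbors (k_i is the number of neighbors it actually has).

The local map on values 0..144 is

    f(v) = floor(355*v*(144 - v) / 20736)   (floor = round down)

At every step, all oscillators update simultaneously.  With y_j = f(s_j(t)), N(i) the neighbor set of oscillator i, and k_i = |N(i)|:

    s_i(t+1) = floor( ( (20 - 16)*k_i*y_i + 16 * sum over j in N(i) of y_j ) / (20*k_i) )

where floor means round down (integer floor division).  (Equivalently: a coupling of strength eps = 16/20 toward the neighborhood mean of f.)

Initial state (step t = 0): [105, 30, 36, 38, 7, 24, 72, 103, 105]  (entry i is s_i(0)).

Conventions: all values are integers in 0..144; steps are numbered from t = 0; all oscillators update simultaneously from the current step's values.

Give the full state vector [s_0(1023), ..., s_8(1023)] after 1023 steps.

Answer: [85, 85, 85, 85, 85, 85, 85, 85, 85]
Key observation: The state at step 4, [85, 85, 85, 85, 85, 85, 85, 85, 85], reappears at step 5: the system is in a cycle of period 1 from step 4 on.  Therefore the state at step 1023 equals the state at step 4 + ((1023 - 4) mod 1) = 4, which is [85, 85, 85, 85, 85, 85, 85, 85, 85].

Derivation:
t=0: [105, 30, 36, 38, 7, 24, 72, 103, 105]
t=1: [64, 52, 56, 60, 52, 50, 73, 60, 62]
t=2: [84, 83, 81, 85, 82, 83, 86, 85, 83]
t=3: [85, 86, 86, 85, 85, 86, 85, 85, 85]
t=4: [85, 85, 85, 85, 85, 85, 85, 85, 85]
t=5: [85, 85, 85, 85, 85, 85, 85, 85, 85]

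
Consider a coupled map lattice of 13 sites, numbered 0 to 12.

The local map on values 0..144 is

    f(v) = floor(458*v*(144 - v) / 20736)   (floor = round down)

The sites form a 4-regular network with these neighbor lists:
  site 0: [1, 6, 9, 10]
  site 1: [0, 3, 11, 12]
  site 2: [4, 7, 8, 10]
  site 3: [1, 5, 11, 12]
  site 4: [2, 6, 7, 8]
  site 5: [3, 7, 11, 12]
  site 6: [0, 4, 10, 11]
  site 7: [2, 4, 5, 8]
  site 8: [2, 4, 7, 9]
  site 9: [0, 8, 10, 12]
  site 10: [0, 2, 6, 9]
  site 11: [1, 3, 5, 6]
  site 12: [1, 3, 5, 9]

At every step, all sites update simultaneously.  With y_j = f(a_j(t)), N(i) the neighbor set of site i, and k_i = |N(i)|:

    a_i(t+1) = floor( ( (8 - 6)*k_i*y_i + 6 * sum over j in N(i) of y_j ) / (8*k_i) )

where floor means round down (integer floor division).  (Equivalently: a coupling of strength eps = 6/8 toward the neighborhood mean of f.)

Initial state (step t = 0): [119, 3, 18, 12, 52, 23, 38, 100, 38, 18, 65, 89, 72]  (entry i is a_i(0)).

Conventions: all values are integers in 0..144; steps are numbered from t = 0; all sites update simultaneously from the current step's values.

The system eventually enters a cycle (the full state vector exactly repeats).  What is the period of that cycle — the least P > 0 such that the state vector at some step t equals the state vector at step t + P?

Answer: 2
Key observation: The state at step 6, [113, 113, 113, 113, 113, 113, 113, 113, 113, 113, 113, 113, 113], reappears at step 8 — and no state repeats earlier — so the cycle the system enters has period 2.

Derivation:
t=0: [119, 3, 18, 12, 52, 23, 38, 100, 38, 18, 65, 89, 72]
t=1: [65, 62, 88, 63, 86, 81, 95, 81, 78, 83, 75, 63, 57]
t=2: [110, 111, 111, 111, 109, 111, 109, 111, 110, 111, 109, 110, 111]
t=3: [82, 80, 81, 80, 82, 80, 83, 81, 81, 81, 82, 81, 80]
t=4: [112, 112, 112, 112, 111, 112, 111, 112, 112, 112, 111, 112, 112]
t=5: [79, 79, 79, 79, 79, 79, 79, 79, 79, 79, 79, 79, 79]
t=6: [113, 113, 113, 113, 113, 113, 113, 113, 113, 113, 113, 113, 113]
t=7: [77, 77, 77, 77, 77, 77, 77, 77, 77, 77, 77, 77, 77]
t=8: [113, 113, 113, 113, 113, 113, 113, 113, 113, 113, 113, 113, 113]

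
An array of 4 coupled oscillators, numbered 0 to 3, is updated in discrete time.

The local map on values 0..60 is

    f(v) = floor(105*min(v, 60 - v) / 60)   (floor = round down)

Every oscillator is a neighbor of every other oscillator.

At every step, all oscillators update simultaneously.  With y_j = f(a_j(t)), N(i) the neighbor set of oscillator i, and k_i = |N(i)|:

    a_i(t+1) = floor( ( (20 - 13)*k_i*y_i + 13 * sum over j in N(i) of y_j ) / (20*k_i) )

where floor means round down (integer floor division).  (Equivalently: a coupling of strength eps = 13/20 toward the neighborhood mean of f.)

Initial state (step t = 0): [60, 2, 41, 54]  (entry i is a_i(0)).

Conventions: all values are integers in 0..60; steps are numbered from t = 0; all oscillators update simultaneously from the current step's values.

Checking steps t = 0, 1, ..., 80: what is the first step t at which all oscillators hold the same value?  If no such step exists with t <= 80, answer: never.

Answer: 3
Key observation: Synchronization is absorbing here: once all oscillators are equal they stay equal, and step 3 is the first all-equal step.

Derivation:
t=0: [60, 2, 41, 54]  (not all equal)
t=1: [9, 10, 14, 11]  (not all equal)
t=2: [18, 18, 19, 18]  (not all equal)
t=3: [31, 31, 31, 31]  (all equal)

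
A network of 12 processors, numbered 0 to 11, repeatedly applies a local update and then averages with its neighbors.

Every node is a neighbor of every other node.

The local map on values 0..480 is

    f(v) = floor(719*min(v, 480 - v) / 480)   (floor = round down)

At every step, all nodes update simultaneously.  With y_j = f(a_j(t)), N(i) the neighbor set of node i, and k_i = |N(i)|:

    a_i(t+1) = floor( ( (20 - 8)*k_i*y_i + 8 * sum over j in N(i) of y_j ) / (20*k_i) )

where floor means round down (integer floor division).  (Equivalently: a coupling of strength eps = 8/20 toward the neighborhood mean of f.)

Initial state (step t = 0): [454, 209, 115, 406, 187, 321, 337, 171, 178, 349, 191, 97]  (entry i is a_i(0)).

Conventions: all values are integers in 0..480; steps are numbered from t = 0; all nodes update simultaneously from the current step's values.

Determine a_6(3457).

Answer: a_6(3457) = 355
Key observation: The state at step 19, [310, 310, 310, 310, 308, 310, 310, 308, 308, 312, 308, 310], reappears at step 30: the system is in a cycle of period 11 from step 19 on.  Therefore the state at step 3457 equals the state at step 19 + ((3457 - 19) mod 11) = 25, which is [355, 355, 355, 355, 353, 355, 355, 353, 353, 357, 353, 355].

Derivation:
t=0: [454, 209, 115, 406, 187, 321, 337, 171, 178, 349, 191, 97]
t=1: [112, 267, 188, 153, 249, 225, 212, 235, 241, 201, 252, 173]
t=2: [225, 310, 289, 260, 326, 321, 309, 329, 332, 300, 323, 277]
t=3: [305, 258, 277, 301, 245, 249, 260, 243, 240, 267, 248, 287]
t=4: [288, 327, 311, 291, 338, 335, 325, 340, 342, 320, 336, 303]
t=5: [265, 232, 246, 263, 223, 225, 234, 221, 219, 238, 224, 252]
t=6: [328, 343, 344, 330, 335, 337, 344, 334, 332, 348, 336, 339]
t=7: [220, 208, 207, 219, 215, 213, 207, 215, 217, 203, 214, 211]
t=8: [324, 314, 313, 323, 320, 318, 313, 320, 321, 310, 319, 316]
t=9: [237, 245, 246, 238, 240, 242, 246, 240, 240, 249, 241, 244]
t=10: [354, 353, 351, 355, 357, 355, 351, 357, 357, 349, 356, 353]
t=11: [188, 189, 191, 187, 185, 187, 191, 185, 185, 192, 186, 189]
t=12: [281, 282, 283, 280, 278, 280, 283, 278, 278, 284, 279, 282]
t=13: [298, 296, 296, 298, 300, 298, 296, 300, 300, 295, 299, 296]
t=14: [272, 273, 273, 272, 270, 272, 273, 270, 270, 275, 271, 273]
t=15: [311, 310, 310, 311, 312, 311, 310, 312, 312, 308, 312, 310]
t=16: [253, 253, 253, 253, 251, 253, 253, 251, 251, 255, 251, 253]
t=17: [340, 340, 340, 340, 342, 340, 340, 342, 342, 338, 342, 340]
t=18: [208, 208, 208, 208, 206, 208, 208, 206, 206, 210, 206, 208]
t=19: [310, 310, 310, 310, 308, 310, 310, 308, 308, 312, 308, 310]
t=20: [254, 254, 254, 254, 256, 254, 254, 256, 256, 252, 256, 254]
t=21: [337, 337, 337, 337, 335, 337, 337, 335, 335, 339, 335, 337]
t=22: [214, 214, 214, 214, 216, 214, 214, 216, 216, 212, 216, 214]
t=23: [320, 320, 320, 320, 322, 320, 320, 322, 322, 318, 322, 320]
t=24: [238, 238, 238, 238, 236, 238, 238, 236, 236, 240, 236, 238]
t=25: [355, 355, 355, 355, 353, 355, 355, 353, 353, 357, 353, 355]
t=26: [187, 187, 187, 187, 189, 187, 187, 189, 189, 185, 189, 187]
t=27: [280, 280, 280, 280, 282, 280, 280, 282, 282, 278, 282, 280]
t=28: [298, 298, 298, 298, 296, 298, 298, 296, 296, 300, 296, 298]
t=29: [272, 272, 272, 272, 274, 272, 272, 274, 274, 270, 274, 272]
t=30: [310, 310, 310, 310, 308, 310, 310, 308, 308, 312, 308, 310]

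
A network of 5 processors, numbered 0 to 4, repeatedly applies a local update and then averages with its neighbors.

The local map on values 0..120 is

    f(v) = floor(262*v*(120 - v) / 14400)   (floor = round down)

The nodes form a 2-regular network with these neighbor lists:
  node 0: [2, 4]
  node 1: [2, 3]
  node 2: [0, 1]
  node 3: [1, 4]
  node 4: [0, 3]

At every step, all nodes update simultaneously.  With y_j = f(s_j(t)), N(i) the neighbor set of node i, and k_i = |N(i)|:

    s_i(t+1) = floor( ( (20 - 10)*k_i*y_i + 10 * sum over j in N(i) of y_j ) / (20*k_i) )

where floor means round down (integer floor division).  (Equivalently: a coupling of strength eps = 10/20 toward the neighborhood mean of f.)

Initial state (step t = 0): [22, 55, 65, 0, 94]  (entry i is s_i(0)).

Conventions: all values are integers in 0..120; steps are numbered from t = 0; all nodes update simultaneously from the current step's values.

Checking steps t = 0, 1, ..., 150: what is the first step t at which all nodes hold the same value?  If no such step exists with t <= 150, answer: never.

Answer: 4
Key observation: Synchronization is absorbing here: once all nodes are equal they stay equal, and step 4 is the first all-equal step.

Derivation:
t=0: [22, 55, 65, 0, 94]  (not all equal)
t=1: [46, 48, 58, 27, 31]  (not all equal)
t=2: [59, 58, 63, 50, 51]  (not all equal)
t=3: [64, 64, 65, 63, 64]  (not all equal)
t=4: [65, 65, 65, 65, 65]  (all equal)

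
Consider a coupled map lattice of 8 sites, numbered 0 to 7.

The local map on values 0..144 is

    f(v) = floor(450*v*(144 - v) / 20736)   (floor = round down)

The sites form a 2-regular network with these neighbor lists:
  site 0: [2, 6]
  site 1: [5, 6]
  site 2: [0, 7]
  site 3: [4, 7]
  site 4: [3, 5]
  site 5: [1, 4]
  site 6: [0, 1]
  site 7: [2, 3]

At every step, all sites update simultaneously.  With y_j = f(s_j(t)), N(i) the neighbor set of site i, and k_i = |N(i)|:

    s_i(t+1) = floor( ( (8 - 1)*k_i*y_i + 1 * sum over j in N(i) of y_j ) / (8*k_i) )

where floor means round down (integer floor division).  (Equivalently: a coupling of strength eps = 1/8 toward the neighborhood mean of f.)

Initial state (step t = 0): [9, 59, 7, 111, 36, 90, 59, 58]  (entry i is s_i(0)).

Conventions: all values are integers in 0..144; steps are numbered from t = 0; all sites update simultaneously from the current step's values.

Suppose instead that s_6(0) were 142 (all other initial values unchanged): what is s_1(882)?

Answer: s_1(882) = 87
Key observation: The state at step 23, [109, 106, 109, 86, 86, 102, 108, 100], reappears at step 25: the system is in a cycle of period 2 from step 23 on.  Therefore the state at step 882 equals the state at step 23 + ((882 - 23) mod 2) = 24, which is [82, 87, 82, 107, 107, 92, 84, 95].

Derivation:
t=0: [9, 59, 7, 111, 36, 90, 142, 58]
t=1: [24, 101, 25, 81, 85, 103, 13, 100]
t=2: [60, 90, 65, 108, 107, 92, 41, 94]
t=3: [108, 104, 110, 85, 86, 102, 93, 100]
t=4: [84, 90, 82, 107, 107, 92, 100, 94]
t=5: [108, 104, 109, 86, 86, 102, 96, 100]
t=6: [84, 90, 82, 107, 107, 92, 98, 95]
t=7: [108, 104, 109, 86, 86, 102, 98, 100]
t=8: [84, 90, 82, 107, 107, 92, 95, 95]
t=9: [108, 104, 109, 86, 86, 102, 101, 100]
t=10: [84, 90, 82, 107, 107, 92, 93, 95]
t=11: [108, 104, 109, 86, 86, 102, 102, 100]
t=12: [84, 90, 82, 107, 107, 92, 91, 95]
t=13: [108, 104, 109, 86, 86, 102, 104, 100]
t=14: [84, 90, 82, 107, 107, 92, 89, 95]
t=15: [108, 104, 109, 86, 86, 102, 106, 100]
t=16: [84, 89, 82, 107, 107, 92, 87, 95]
t=17: [108, 105, 109, 86, 86, 102, 107, 100]
t=18: [83, 88, 82, 107, 107, 92, 85, 95]
t=19: [109, 105, 109, 86, 86, 102, 107, 100]
t=20: [82, 88, 82, 107, 107, 92, 85, 95]
t=21: [109, 105, 109, 86, 86, 102, 108, 100]
t=22: [82, 88, 82, 107, 107, 92, 84, 95]
t=23: [109, 106, 109, 86, 86, 102, 108, 100]
t=24: [82, 87, 82, 107, 107, 92, 84, 95]
t=25: [109, 106, 109, 86, 86, 102, 108, 100]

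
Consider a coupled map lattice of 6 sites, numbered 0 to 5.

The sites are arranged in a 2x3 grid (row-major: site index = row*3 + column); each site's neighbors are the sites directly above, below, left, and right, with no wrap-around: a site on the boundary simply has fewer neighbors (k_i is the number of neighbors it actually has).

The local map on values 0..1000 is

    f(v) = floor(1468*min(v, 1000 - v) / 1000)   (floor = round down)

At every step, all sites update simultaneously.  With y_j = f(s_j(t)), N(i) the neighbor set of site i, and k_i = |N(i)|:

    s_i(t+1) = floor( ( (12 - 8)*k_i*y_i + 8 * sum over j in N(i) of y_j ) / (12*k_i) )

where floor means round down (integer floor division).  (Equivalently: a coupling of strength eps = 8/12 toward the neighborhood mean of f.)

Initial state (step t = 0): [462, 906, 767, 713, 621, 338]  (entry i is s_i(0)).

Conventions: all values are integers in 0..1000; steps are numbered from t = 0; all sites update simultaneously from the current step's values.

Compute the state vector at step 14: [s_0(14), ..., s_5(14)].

Answer: [631, 625, 620, 631, 625, 620]

Derivation:
t=0: [462, 906, 767, 713, 621, 338]
t=1: [412, 395, 325, 551, 419, 464]
t=2: [614, 569, 579, 626, 631, 591]
t=3: [582, 594, 616, 552, 576, 586]
t=4: [622, 598, 588, 630, 620, 597]
t=5: [562, 577, 595, 551, 568, 584]
t=6: [640, 622, 608, 645, 631, 612]
t=7: [534, 550, 566, 530, 545, 561]
t=8: [677, 661, 647, 680, 665, 649]
t=9: [480, 495, 510, 478, 492, 508]
t=10: [710, 718, 722, 709, 718, 721]
t=11: [421, 414, 410, 421, 415, 410]
t=12: [614, 608, 603, 615, 608, 603]
t=13: [568, 574, 579, 568, 574, 579]
t=14: [631, 625, 620, 631, 625, 620]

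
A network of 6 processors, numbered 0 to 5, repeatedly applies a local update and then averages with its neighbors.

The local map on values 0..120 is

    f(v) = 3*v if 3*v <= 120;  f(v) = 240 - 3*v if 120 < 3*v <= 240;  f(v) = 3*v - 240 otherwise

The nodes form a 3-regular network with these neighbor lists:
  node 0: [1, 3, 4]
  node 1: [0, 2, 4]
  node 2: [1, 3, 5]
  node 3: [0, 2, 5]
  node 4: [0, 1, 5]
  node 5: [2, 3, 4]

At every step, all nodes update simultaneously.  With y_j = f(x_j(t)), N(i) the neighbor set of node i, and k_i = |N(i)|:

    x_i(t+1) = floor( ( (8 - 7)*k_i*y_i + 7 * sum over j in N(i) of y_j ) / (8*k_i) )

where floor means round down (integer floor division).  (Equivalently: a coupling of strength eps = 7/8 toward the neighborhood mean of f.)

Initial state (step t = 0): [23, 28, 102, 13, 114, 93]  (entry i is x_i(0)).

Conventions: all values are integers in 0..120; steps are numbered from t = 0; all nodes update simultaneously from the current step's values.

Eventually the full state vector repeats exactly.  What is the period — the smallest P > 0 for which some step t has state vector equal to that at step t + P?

Simulating step by step:
t=0: [23, 28, 102, 13, 114, 93]
t=1: [74, 79, 55, 55, 68, 65]
t=2: [35, 38, 45, 49, 23, 59]
t=3: [93, 95, 91, 91, 90, 85]
t=4: [36, 35, 31, 29, 32, 29]
t=5: [97, 99, 93, 94, 99, 91]
t=6: [51, 50, 43, 41, 48, 44]
t=7: [99, 97, 105, 103, 95, 108]
t=8: [55, 58, 68, 71, 61, 65]
t=9: [53, 57, 44, 48, 61, 40]
t=10: [74, 80, 96, 102, 85, 91]
t=11: [25, 23, 34, 37, 16, 41]
t=12: [75, 74, 99, 99, 82, 90]
t=13: [25, 25, 37, 36, 19, 38]
t=14: [79, 80, 100, 101, 84, 94]
t=15: [22, 21, 38, 38, 14, 44]
t=16: [72, 72, 97, 98, 74, 92]
t=17: [31, 30, 39, 39, 26, 40]
t=18: [94, 95, 110, 110, 98, 106]
t=19: [60, 59, 73, 72, 54, 78]
t=20: [55, 54, 29, 28, 47, 36]
t=21: [85, 85, 89, 89, 88, 92]
t=22: [21, 21, 26, 26, 22, 27]
t=23: [68, 68, 74, 74, 68, 74]
t=24: [30, 30, 23, 23, 30, 23]
t=25: [83, 83, 75, 75, 83, 75]
t=26: [10, 10, 13, 13, 10, 13]
t=27: [32, 32, 36, 36, 32, 36]
t=28: [99, 99, 104, 104, 99, 104]
t=29: [61, 61, 67, 67, 61, 67]
t=30: [51, 51, 44, 44, 51, 44]
t=31: [93, 93, 101, 101, 93, 101]
t=32: [46, 46, 56, 56, 46, 56]
t=33: [93, 93, 80, 80, 93, 80]
t=34: [27, 27, 11, 11, 27, 11]
t=35: [67, 67, 47, 47, 67, 47]
t=36: [56, 56, 81, 81, 56, 81]
t=37: [51, 51, 23, 23, 51, 23]
t=38: [81, 81, 74, 74, 81, 74]
t=39: [7, 7, 13, 13, 7, 13]
t=40: [26, 26, 33, 33, 26, 33]
t=41: [84, 84, 92, 92, 84, 92]
t=42: [19, 19, 29, 29, 19, 29]
t=43: [65, 65, 78, 78, 65, 78]
t=44: [33, 33, 17, 17, 33, 17]
t=45: [85, 85, 65, 65, 85, 65]
t=46: [23, 23, 36, 36, 23, 36]
t=47: [80, 80, 96, 96, 80, 96]
t=48: [14, 14, 34, 34, 14, 34]
t=49: [59, 59, 84, 84, 59, 84]
t=50: [48, 48, 26, 26, 48, 26]
t=51: [90, 90, 83, 83, 90, 83]
t=52: [23, 23, 15, 15, 23, 15]
t=53: [62, 62, 52, 52, 62, 52]
t=54: [62, 62, 75, 75, 62, 75]
t=55: [42, 42, 26, 26, 42, 26]
t=56: [103, 103, 88, 88, 103, 88]
t=57: [55, 55, 37, 37, 55, 37]
t=58: [85, 85, 100, 100, 85, 100]
t=59: [28, 28, 46, 46, 28, 46]
t=60: [89, 89, 96, 96, 89, 96]
t=61: [33, 33, 41, 41, 33, 41]
t=62: [104, 104, 111, 111, 104, 111]
t=63: [78, 78, 86, 86, 78, 86]
t=64: [9, 9, 14, 14, 9, 14]
t=65: [31, 31, 37, 37, 31, 37]
t=66: [98, 98, 105, 105, 98, 105]
t=67: [60, 60, 68, 68, 60, 68]
t=68: [53, 53, 43, 43, 53, 43]
t=69: [89, 89, 102, 102, 89, 102]
t=70: [38, 38, 54, 54, 38, 54]
t=71: [103, 103, 88, 88, 103, 88]

Answer: 15
Key observation: The state at step 56, [103, 103, 88, 88, 103, 88], reappears at step 71 — and no state repeats earlier — so the cycle the system enters has period 15.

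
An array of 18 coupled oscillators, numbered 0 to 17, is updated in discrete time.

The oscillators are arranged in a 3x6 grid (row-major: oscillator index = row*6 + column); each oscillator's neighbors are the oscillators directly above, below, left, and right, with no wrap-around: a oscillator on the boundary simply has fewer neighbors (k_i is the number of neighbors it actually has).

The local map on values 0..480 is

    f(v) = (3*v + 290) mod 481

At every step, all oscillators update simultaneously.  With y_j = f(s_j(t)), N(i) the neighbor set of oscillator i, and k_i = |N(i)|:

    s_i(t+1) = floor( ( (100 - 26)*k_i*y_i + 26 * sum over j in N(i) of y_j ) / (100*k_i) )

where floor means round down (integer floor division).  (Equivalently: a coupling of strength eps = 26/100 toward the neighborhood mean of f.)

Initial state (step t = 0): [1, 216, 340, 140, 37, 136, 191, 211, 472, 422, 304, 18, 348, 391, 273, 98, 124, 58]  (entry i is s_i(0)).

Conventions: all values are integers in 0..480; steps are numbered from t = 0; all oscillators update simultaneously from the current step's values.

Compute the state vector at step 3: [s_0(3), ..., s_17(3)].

Answer: [218, 268, 191, 210, 257, 279, 77, 103, 235, 341, 229, 160, 203, 203, 381, 371, 318, 263]

Derivation:
t=0: [1, 216, 340, 140, 37, 136, 191, 211, 472, 422, 304, 18, 348, 391, 273, 98, 124, 58]
t=1: [325, 432, 339, 244, 356, 257, 378, 400, 262, 137, 245, 334, 327, 98, 142, 114, 203, 411]
t=2: [302, 166, 282, 127, 312, 167, 398, 88, 139, 188, 135, 265, 302, 127, 205, 187, 334, 156]
t=3: [218, 268, 191, 210, 257, 279, 77, 103, 235, 341, 229, 160, 203, 203, 381, 371, 318, 263]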